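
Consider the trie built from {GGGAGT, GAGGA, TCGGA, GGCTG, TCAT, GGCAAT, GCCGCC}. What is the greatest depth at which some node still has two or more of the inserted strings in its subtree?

3

Look for the deepest trie node that still has at least two words in its subtree.
"GGCAAT" and "GGCTG" agree on "GGC" (3 characters) before diverging; nothing deeper is shared.
Longest shared-prefix length: 3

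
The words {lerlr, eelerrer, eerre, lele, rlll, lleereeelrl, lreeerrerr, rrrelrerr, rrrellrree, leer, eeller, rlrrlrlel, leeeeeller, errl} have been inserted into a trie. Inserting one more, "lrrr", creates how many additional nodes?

2

"lr" is already a path in the trie; the remaining "rr" must be added.
New nodes needed: |"lrrr"| − 2 = 4 − 2 = 2.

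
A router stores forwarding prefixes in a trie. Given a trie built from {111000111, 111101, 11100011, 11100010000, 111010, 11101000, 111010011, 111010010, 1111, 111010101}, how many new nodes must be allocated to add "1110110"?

Walking "1110110" from the root, the first 5 characters ("11101") follow existing edges; "1" is the first miss.
So 7 − 5 = 2 new nodes.

2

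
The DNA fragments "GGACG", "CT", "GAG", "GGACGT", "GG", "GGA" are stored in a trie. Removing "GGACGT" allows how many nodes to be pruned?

A node on "GGACGT"'s path can go only if nothing else ends at it or branches off below it.
The suffix "T" (1 node) is used only by "GGACGT"; "GGACG" is itself a stored word, so pruning stops there.
Nodes removed: 1

1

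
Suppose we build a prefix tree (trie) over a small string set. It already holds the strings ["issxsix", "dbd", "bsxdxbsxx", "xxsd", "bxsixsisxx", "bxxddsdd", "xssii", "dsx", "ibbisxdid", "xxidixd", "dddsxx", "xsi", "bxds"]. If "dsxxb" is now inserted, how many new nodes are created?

2

The longest prefix of "dsxxb" already in the trie is "dsx" (length 3).
New nodes needed: |"dsxxb"| − 3 = 5 − 3 = 2.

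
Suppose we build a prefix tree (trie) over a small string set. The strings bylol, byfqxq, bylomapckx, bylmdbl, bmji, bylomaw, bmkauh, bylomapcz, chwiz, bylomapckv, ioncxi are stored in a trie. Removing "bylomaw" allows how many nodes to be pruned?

1

Walk "bylomaw" from the leaf back toward the root, removing each node that no remaining word uses.
The suffix "w" (1 node) is used only by "bylomaw"; the node for "byloma" still has the child "p", so pruning stops there.
Nodes removed: 1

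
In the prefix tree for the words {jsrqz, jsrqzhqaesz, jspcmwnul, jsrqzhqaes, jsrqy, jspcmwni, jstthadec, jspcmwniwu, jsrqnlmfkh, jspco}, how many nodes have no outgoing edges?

A leaf is a node with no children — equivalently, the end of a word that is not a proper prefix of any other stored word.
Those words: "jspcmwniwu", "jspcmwnul", "jspco", "jsrqnlmfkh", "jsrqy", "jsrqzhqaesz", "jstthadec"
Leaf count: 7

7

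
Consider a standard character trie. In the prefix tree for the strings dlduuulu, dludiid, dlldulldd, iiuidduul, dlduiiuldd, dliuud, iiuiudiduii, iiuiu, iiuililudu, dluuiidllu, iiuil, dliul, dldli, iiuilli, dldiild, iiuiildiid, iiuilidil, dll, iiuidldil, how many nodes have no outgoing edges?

16

A leaf is a node with no children — equivalently, the end of a word that is not a proper prefix of any other stored word.
Those words: "dldiild", "dldli", "dlduiiuldd", "dlduuulu", "dliul", "dliuud", "dlldulldd", "dludiid", "dluuiidllu", "iiuidduul", "iiuidldil", "iiuiildiid", "iiuilidil", "iiuililudu", "iiuilli", "iiuiudiduii"
Leaf count: 16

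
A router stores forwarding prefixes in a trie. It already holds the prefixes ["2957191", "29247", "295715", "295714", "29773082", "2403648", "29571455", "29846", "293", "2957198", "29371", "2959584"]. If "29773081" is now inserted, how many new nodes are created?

1

"2977308" is already a path in the trie; the remaining "1" must be added.
So 8 − 7 = 1 new nodes.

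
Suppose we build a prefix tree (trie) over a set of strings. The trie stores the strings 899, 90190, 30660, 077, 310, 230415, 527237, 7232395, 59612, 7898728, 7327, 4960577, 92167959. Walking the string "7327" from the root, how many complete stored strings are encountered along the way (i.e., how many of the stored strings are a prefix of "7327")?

1

Walk "7327" from the root; an end-of-word marker is hit whenever a stored word is a prefix of "7327".
Prefixes of the query that are stored words: "7327"
Count: 1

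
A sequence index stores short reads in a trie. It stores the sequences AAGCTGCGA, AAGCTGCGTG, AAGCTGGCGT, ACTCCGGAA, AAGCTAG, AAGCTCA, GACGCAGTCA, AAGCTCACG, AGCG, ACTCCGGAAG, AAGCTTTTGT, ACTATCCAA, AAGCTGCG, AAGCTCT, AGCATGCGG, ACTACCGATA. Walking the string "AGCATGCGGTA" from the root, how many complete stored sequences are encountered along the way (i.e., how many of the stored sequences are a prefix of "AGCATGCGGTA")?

Traverse "AGCATGCGGTA" character by character; count nodes along the way that are marked as word ends.
Prefixes of the query that are stored words: "AGCATGCGG"
Count: 1

1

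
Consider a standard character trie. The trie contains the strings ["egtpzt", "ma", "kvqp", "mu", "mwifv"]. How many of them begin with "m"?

Filter for entries beginning with "m":
Matches: "ma", "mu", "mwifv"
Count: 3

3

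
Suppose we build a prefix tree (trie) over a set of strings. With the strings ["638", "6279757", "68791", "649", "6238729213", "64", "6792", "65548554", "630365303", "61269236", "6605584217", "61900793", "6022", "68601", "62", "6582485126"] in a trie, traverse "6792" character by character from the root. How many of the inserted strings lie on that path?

1

Traverse "6792" character by character; count nodes along the way that are marked as word ends.
Prefixes of the query that are stored words: "6792"
Count: 1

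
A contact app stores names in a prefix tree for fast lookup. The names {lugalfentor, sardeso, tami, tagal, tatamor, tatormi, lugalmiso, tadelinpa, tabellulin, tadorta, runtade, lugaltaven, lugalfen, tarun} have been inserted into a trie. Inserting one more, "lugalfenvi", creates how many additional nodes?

Walking "lugalfenvi" from the root, the first 8 characters ("lugalfen") follow existing edges; "v" is the first miss.
So 10 − 8 = 2 new nodes.

2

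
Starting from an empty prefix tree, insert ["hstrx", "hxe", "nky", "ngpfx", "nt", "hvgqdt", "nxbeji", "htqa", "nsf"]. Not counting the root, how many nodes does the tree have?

Trace insertions, counting only characters that open a new branch:
  "hstrx" → 5 new (h, s, t, r, x)
  "hxe" → prefix "h" already present; 2 new (x, e)
  "nky" → 3 new (n, k, y)
  "ngpfx" → prefix "n" already present; 4 new (g, p, f, x)
  "nt" → prefix "n" already present; 1 new (t)
  "hvgqdt" → prefix "h" already present; 5 new (v, g, q, d, t)
  "nxbeji" → prefix "n" already present; 5 new (x, b, e, j, i)
  "htqa" → prefix "h" already present; 3 new (t, q, a)
  "nsf" → prefix "n" already present; 2 new (s, f)
Total nodes = 5 + 2 + 3 + 4 + 1 + 5 + 5 + 3 + 2 = 30

30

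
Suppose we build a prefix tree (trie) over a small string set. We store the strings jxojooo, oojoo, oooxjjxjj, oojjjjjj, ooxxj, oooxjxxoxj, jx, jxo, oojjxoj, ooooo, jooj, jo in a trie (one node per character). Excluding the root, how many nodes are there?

Insert word by word; a character creates a node only if that edge doesn't already exist:
  "jxojooo" → 7 new (j, x, o, j, o, o, o)
  "oojoo" → 5 new (o, o, j, o, o)
  "oooxjjxjj" → prefix "oo" already present; 7 new (o, x, j, j, x, j, j)
  "oojjjjjj" → prefix "ooj" already present; 5 new (j, j, j, j, j)
  "ooxxj" → prefix "oo" already present; 3 new (x, x, j)
  "oooxjxxoxj" → prefix "oooxj" already present; 5 new (x, x, o, x, j)
  "jx" → prefix "jx" already present; 0 new (none)
  "jxo" → prefix "jxo" already present; 0 new (none)
  "oojjxoj" → prefix "oojj" already present; 3 new (x, o, j)
  "ooooo" → prefix "ooo" already present; 2 new (o, o)
  "jooj" → prefix "j" already present; 3 new (o, o, j)
  "jo" → prefix "jo" already present; 0 new (none)
Total nodes = 7 + 5 + 7 + 5 + 3 + 5 + 0 + 0 + 3 + 2 + 3 + 0 = 40

40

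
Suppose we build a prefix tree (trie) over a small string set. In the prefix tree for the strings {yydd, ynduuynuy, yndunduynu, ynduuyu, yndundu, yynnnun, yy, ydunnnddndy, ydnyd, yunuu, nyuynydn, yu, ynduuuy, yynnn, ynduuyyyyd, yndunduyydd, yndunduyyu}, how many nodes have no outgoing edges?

Leaves are exactly the stored words that no other stored word extends.
Those words: "nyuynydn", "ydnyd", "ydunnnddndy", "yndunduynu", "yndunduyydd", "yndunduyyu", "ynduuuy", "ynduuynuy", "ynduuyu", "ynduuyyyyd", "yunuu", "yydd", "yynnnun"
Leaf count: 13

13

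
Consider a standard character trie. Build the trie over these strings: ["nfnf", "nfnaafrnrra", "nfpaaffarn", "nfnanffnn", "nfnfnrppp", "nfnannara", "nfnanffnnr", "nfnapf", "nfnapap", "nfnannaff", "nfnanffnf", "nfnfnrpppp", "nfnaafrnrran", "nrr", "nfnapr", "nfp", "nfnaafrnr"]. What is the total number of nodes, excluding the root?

Count nodes per top-level branch (shared prefixes stored once):
  'n'-branch (nfnaafrnr, nfnaafrnrra, nfnaafrnrran, nfnanffnf, nfnanffnn, nfnanffnnr, nfnannaff, nfnannara, nfnapap, nfnapf, nfnapr, nfnf, nfnfnrppp, nfnfnrpppp, nfp, nfpaaffarn, nrr): 47 nodes
Sum: 47

47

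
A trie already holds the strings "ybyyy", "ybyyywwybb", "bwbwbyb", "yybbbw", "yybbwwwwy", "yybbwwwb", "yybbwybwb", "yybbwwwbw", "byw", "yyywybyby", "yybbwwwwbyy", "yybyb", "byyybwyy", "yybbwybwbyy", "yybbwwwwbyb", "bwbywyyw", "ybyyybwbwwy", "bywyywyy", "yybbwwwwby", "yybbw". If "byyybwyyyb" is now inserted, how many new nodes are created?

The longest prefix of "byyybwyyyb" already in the trie is "byyybwyy" (length 8).
New nodes needed: |"byyybwyyyb"| − 8 = 10 − 8 = 2.

2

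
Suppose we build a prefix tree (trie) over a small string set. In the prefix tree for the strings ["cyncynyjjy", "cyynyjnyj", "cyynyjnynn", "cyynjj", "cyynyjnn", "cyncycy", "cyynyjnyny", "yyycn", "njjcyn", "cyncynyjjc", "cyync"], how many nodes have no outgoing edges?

Leaves are exactly the stored words that no other stored word extends.
Those words: "cyncycy", "cyncynyjjc", "cyncynyjjy", "cyync", "cyynjj", "cyynyjnn", "cyynyjnyj", "cyynyjnynn", "cyynyjnyny", "njjcyn", "yyycn"
Leaf count: 11

11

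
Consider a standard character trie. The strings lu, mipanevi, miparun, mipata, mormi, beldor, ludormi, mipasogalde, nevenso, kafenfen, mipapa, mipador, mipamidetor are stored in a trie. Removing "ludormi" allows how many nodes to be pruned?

5

After clearing the end-marker at "ludormi", prune upward until reaching a node still needed by another word.
The suffix "dormi" (5 nodes) is used only by "ludormi"; "lu" is itself a stored word, so pruning stops there.
Nodes removed: 5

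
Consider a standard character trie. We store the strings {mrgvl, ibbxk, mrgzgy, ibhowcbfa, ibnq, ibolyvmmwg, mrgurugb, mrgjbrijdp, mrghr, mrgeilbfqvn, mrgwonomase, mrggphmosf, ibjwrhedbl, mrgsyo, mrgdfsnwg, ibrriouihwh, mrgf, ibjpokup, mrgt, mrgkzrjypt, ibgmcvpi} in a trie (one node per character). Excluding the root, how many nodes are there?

113

For each word, the new-node count is its length minus the longest prefix already in the trie:
  "mrgvl" → 5 new (m, r, g, v, l)
  "ibbxk" → 5 new (i, b, b, x, k)
  "mrgzgy" → prefix "mrg" already present; 3 new (z, g, y)
  "ibhowcbfa" → prefix "ib" already present; 7 new (h, o, w, c, b, f, a)
  "ibnq" → prefix "ib" already present; 2 new (n, q)
  "ibolyvmmwg" → prefix "ib" already present; 8 new (o, l, y, v, m, m, w, g)
  "mrgurugb" → prefix "mrg" already present; 5 new (u, r, u, g, b)
  "mrgjbrijdp" → prefix "mrg" already present; 7 new (j, b, r, i, j, d, p)
  "mrghr" → prefix "mrg" already present; 2 new (h, r)
  "mrgeilbfqvn" → prefix "mrg" already present; 8 new (e, i, l, b, f, q, v, n)
  "mrgwonomase" → prefix "mrg" already present; 8 new (w, o, n, o, m, a, s, e)
  "mrggphmosf" → prefix "mrg" already present; 7 new (g, p, h, m, o, s, f)
  "ibjwrhedbl" → prefix "ib" already present; 8 new (j, w, r, h, e, d, b, l)
  "mrgsyo" → prefix "mrg" already present; 3 new (s, y, o)
  "mrgdfsnwg" → prefix "mrg" already present; 6 new (d, f, s, n, w, g)
  "ibrriouihwh" → prefix "ib" already present; 9 new (r, r, i, o, u, i, h, w, h)
  "mrgf" → prefix "mrg" already present; 1 new (f)
  "ibjpokup" → prefix "ibj" already present; 5 new (p, o, k, u, p)
  "mrgt" → prefix "mrg" already present; 1 new (t)
  "mrgkzrjypt" → prefix "mrg" already present; 7 new (k, z, r, j, y, p, t)
  "ibgmcvpi" → prefix "ib" already present; 6 new (g, m, c, v, p, i)
Total nodes = 5 + 5 + 3 + 7 + 2 + 8 + 5 + 7 + 2 + 8 + 8 + 7 + 8 + 3 + 6 + 9 + 1 + 5 + 1 + 7 + 6 = 113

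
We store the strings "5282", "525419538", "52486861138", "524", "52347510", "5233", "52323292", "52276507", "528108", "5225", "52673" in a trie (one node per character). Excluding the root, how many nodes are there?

Trace insertions, counting only characters that open a new branch:
  "5282" → 4 new (5, 2, 8, 2)
  "525419538" → prefix "52" already present; 7 new (5, 4, 1, 9, 5, 3, 8)
  "52486861138" → prefix "52" already present; 9 new (4, 8, 6, 8, 6, 1, 1, 3, 8)
  "524" → prefix "524" already present; 0 new (none)
  "52347510" → prefix "52" already present; 6 new (3, 4, 7, 5, 1, 0)
  "5233" → prefix "523" already present; 1 new (3)
  "52323292" → prefix "523" already present; 5 new (2, 3, 2, 9, 2)
  "52276507" → prefix "52" already present; 6 new (2, 7, 6, 5, 0, 7)
  "528108" → prefix "528" already present; 3 new (1, 0, 8)
  "5225" → prefix "522" already present; 1 new (5)
  "52673" → prefix "52" already present; 3 new (6, 7, 3)
Total nodes = 4 + 7 + 9 + 0 + 6 + 1 + 5 + 6 + 3 + 1 + 3 = 45

45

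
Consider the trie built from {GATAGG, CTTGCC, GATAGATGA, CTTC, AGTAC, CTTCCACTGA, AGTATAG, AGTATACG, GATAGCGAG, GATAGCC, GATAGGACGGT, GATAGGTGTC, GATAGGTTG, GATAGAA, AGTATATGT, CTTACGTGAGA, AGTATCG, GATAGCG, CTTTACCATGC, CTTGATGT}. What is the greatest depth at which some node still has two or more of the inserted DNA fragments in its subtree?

7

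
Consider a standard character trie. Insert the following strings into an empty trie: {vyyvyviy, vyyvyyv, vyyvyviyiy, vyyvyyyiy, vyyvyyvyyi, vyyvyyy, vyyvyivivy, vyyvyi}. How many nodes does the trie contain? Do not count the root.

For each word, the new-node count is its length minus the longest prefix already in the trie:
  "vyyvyviy" → 8 new (v, y, y, v, y, v, i, y)
  "vyyvyyv" → prefix "vyyvy" already present; 2 new (y, v)
  "vyyvyviyiy" → prefix "vyyvyviy" already present; 2 new (i, y)
  "vyyvyyyiy" → prefix "vyyvyy" already present; 3 new (y, i, y)
  "vyyvyyvyyi" → prefix "vyyvyyv" already present; 3 new (y, y, i)
  "vyyvyyy" → prefix "vyyvyyy" already present; 0 new (none)
  "vyyvyivivy" → prefix "vyyvy" already present; 5 new (i, v, i, v, y)
  "vyyvyi" → prefix "vyyvyi" already present; 0 new (none)
Total nodes = 8 + 2 + 2 + 3 + 3 + 0 + 5 + 0 = 23

23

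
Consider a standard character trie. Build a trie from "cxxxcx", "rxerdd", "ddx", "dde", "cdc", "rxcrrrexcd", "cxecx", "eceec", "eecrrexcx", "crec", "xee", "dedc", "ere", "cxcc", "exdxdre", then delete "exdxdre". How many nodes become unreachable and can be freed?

6

Walk "exdxdre" from the leaf back toward the root, removing each node that no remaining word uses.
The suffix "xdxdre" (6 nodes) is used only by "exdxdre"; the node for "e" still has the child "c", so pruning stops there.
Nodes removed: 6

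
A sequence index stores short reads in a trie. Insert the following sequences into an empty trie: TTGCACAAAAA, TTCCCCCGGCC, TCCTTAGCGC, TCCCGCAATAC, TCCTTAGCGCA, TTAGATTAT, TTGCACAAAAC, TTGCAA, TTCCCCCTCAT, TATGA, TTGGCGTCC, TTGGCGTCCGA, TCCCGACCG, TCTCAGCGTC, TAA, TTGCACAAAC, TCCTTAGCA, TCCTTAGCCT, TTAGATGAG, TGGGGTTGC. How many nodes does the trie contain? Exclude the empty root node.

91

For each word, the new-node count is its length minus the longest prefix already in the trie:
  "TTGCACAAAAA" → 11 new (T, T, G, C, A, C, A, A, A, A, A)
  "TTCCCCCGGCC" → prefix "TT" already present; 9 new (C, C, C, C, C, G, G, C, C)
  "TCCTTAGCGC" → prefix "T" already present; 9 new (C, C, T, T, A, G, C, G, C)
  "TCCCGCAATAC" → prefix "TCC" already present; 8 new (C, G, C, A, A, T, A, C)
  "TCCTTAGCGCA" → prefix "TCCTTAGCGC" already present; 1 new (A)
  "TTAGATTAT" → prefix "TT" already present; 7 new (A, G, A, T, T, A, T)
  "TTGCACAAAAC" → prefix "TTGCACAAAA" already present; 1 new (C)
  "TTGCAA" → prefix "TTGCA" already present; 1 new (A)
  "TTCCCCCTCAT" → prefix "TTCCCCC" already present; 4 new (T, C, A, T)
  "TATGA" → prefix "T" already present; 4 new (A, T, G, A)
  "TTGGCGTCC" → prefix "TTG" already present; 6 new (G, C, G, T, C, C)
  "TTGGCGTCCGA" → prefix "TTGGCGTCC" already present; 2 new (G, A)
  "TCCCGACCG" → prefix "TCCCG" already present; 4 new (A, C, C, G)
  "TCTCAGCGTC" → prefix "TC" already present; 8 new (T, C, A, G, C, G, T, C)
  "TAA" → prefix "TA" already present; 1 new (A)
  "TTGCACAAAC" → prefix "TTGCACAAA" already present; 1 new (C)
  "TCCTTAGCA" → prefix "TCCTTAGC" already present; 1 new (A)
  "TCCTTAGCCT" → prefix "TCCTTAGC" already present; 2 new (C, T)
  "TTAGATGAG" → prefix "TTAGAT" already present; 3 new (G, A, G)
  "TGGGGTTGC" → prefix "T" already present; 8 new (G, G, G, G, T, T, G, C)
Total nodes = 11 + 9 + 9 + 8 + 1 + 7 + 1 + 1 + 4 + 4 + 6 + 2 + 4 + 8 + 1 + 1 + 1 + 2 + 3 + 8 = 91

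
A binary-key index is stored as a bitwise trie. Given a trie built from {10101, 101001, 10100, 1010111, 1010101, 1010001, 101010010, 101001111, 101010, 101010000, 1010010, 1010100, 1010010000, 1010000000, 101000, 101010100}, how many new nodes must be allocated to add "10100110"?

Walking "10100110" from the root, the first 7 characters ("1010011") follow existing edges; "0" is the first miss.
So 8 − 7 = 1 new nodes.

1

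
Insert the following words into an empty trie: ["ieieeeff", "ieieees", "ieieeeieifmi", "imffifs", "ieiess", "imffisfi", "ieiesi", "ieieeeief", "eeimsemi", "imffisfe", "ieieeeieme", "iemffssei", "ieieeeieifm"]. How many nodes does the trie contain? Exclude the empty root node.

Insert word by word; a character creates a node only if that edge doesn't already exist:
  "ieieeeff" → 8 new (i, e, i, e, e, e, f, f)
  "ieieees" → prefix "ieieee" already present; 1 new (s)
  "ieieeeieifmi" → prefix "ieieee" already present; 6 new (i, e, i, f, m, i)
  "imffifs" → prefix "i" already present; 6 new (m, f, f, i, f, s)
  "ieiess" → prefix "ieie" already present; 2 new (s, s)
  "imffisfi" → prefix "imffi" already present; 3 new (s, f, i)
  "ieiesi" → prefix "ieies" already present; 1 new (i)
  "ieieeeief" → prefix "ieieeeie" already present; 1 new (f)
  "eeimsemi" → 8 new (e, e, i, m, s, e, m, i)
  "imffisfe" → prefix "imffisf" already present; 1 new (e)
  "ieieeeieme" → prefix "ieieeeie" already present; 2 new (m, e)
  "iemffssei" → prefix "ie" already present; 7 new (m, f, f, s, s, e, i)
  "ieieeeieifm" → prefix "ieieeeieifm" already present; 0 new (none)
Total nodes = 8 + 1 + 6 + 6 + 2 + 3 + 1 + 1 + 8 + 1 + 2 + 7 + 0 = 46

46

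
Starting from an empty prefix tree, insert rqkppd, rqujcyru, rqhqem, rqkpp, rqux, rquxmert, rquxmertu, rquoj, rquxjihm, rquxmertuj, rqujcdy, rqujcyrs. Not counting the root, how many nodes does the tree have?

For each word, the new-node count is its length minus the longest prefix already in the trie:
  "rqkppd" → 6 new (r, q, k, p, p, d)
  "rqujcyru" → prefix "rq" already present; 6 new (u, j, c, y, r, u)
  "rqhqem" → prefix "rq" already present; 4 new (h, q, e, m)
  "rqkpp" → prefix "rqkpp" already present; 0 new (none)
  "rqux" → prefix "rqu" already present; 1 new (x)
  "rquxmert" → prefix "rqux" already present; 4 new (m, e, r, t)
  "rquxmertu" → prefix "rquxmert" already present; 1 new (u)
  "rquoj" → prefix "rqu" already present; 2 new (o, j)
  "rquxjihm" → prefix "rqux" already present; 4 new (j, i, h, m)
  "rquxmertuj" → prefix "rquxmertu" already present; 1 new (j)
  "rqujcdy" → prefix "rqujc" already present; 2 new (d, y)
  "rqujcyrs" → prefix "rqujcyr" already present; 1 new (s)
Total nodes = 6 + 6 + 4 + 0 + 1 + 4 + 1 + 2 + 4 + 1 + 2 + 1 = 32

32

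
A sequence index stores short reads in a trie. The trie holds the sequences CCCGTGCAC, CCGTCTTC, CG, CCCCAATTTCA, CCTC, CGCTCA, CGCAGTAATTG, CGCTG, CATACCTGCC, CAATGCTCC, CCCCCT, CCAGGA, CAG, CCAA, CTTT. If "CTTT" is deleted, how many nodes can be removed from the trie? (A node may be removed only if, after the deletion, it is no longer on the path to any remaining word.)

After clearing the end-marker at "CTTT", prune upward until reaching a node still needed by another word.
The suffix "TTT" (3 nodes) is used only by "CTTT"; the node for "C" still has the child "C", so pruning stops there.
Nodes removed: 3

3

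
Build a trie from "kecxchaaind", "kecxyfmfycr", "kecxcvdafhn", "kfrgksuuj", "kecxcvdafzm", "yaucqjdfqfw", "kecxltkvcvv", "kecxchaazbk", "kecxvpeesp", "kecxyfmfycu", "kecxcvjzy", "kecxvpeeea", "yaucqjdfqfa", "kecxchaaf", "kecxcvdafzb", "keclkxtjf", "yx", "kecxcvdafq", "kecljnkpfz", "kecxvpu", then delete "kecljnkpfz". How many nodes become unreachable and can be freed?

6

After clearing the end-marker at "kecljnkpfz", prune upward until reaching a node still needed by another word.
The suffix "jnkpfz" (6 nodes) is used only by "kecljnkpfz"; the node for "kecl" still has the child "k", so pruning stops there.
Nodes removed: 6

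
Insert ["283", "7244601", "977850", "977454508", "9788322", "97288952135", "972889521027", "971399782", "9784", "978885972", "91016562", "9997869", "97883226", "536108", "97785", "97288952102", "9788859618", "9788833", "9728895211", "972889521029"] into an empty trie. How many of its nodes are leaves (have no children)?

Leaves are exactly the stored words that no other stored word extends.
Those words: "283", "536108", "7244601", "91016562", "971399782", "972889521027", "972889521029", "9728895211", "97288952135", "977454508", "977850", "9784", "97883226", "9788833", "9788859618", "978885972", "9997869"
Leaf count: 17

17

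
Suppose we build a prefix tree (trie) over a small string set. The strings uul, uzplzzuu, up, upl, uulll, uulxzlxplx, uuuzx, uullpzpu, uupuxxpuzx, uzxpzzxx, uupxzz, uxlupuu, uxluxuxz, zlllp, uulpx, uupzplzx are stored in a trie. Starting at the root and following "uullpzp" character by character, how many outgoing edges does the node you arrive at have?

1

The children of the "uullpzp" node are the distinct next characters among strings starting with "uullpzp".
Distinct next characters after "uullpzp": u.
That node has 1 child edge.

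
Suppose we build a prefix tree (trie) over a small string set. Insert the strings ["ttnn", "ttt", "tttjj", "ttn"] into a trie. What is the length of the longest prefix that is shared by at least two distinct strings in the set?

3

Look for the deepest trie node that still has at least two words in its subtree.
e.g. "ttn" and "ttnn" share the prefix "ttn" of length 3; no pair shares a longer one.
Longest shared-prefix length: 3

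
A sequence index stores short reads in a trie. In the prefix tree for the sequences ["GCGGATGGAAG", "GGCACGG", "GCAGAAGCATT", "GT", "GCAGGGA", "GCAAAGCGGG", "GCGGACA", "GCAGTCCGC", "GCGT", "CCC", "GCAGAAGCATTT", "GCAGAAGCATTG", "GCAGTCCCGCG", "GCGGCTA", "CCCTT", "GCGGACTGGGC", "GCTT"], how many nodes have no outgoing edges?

A leaf is a node with no children — equivalently, the end of a word that is not a proper prefix of any other stored word.
Those words: "CCCTT", "GCAAAGCGGG", "GCAGAAGCATTG", "GCAGAAGCATTT", "GCAGGGA", "GCAGTCCCGCG", "GCAGTCCGC", "GCGGACA", "GCGGACTGGGC", "GCGGATGGAAG", "GCGGCTA", "GCGT", "GCTT", "GGCACGG", "GT"
Leaf count: 15

15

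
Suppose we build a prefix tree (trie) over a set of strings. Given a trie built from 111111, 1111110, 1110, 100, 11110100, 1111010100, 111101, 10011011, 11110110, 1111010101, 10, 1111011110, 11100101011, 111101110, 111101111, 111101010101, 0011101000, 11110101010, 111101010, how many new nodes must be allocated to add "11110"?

Every character of "11110" already lies on an existing path (it is a prefix of some stored word).
No new nodes are needed: 0.

0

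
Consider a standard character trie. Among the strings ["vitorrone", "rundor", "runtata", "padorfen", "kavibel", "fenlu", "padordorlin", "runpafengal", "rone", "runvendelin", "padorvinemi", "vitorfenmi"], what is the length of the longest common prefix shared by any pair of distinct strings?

5

Equivalently: take the maximum, over all pairs, of their longest common prefix length.
"padordorlin" and "padorfen" agree on "pador" (5 characters) before diverging; nothing deeper is shared.
Longest shared-prefix length: 5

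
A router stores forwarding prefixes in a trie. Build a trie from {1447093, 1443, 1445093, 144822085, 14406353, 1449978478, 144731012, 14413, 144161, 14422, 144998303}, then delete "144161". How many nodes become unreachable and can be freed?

2

A node on "144161"'s path can go only if nothing else ends at it or branches off below it.
The suffix "61" (2 nodes) is used only by "144161"; the node for "1441" still has the child "3", so pruning stops there.
Nodes removed: 2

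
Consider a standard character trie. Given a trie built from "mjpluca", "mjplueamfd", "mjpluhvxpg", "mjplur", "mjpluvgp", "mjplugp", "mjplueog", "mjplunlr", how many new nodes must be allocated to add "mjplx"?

The longest prefix of "mjplx" already in the trie is "mjpl" (length 4).
So 5 − 4 = 1 new nodes.

1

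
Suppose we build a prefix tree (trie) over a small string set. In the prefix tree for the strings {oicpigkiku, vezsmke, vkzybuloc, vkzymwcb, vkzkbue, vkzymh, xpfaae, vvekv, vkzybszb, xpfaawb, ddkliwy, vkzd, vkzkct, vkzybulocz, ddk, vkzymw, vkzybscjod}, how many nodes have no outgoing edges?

14

A leaf is a node with no children — equivalently, the end of a word that is not a proper prefix of any other stored word.
Those words: "ddkliwy", "oicpigkiku", "vezsmke", "vkzd", "vkzkbue", "vkzkct", "vkzybscjod", "vkzybszb", "vkzybulocz", "vkzymh", "vkzymwcb", "vvekv", "xpfaae", "xpfaawb"
Leaf count: 14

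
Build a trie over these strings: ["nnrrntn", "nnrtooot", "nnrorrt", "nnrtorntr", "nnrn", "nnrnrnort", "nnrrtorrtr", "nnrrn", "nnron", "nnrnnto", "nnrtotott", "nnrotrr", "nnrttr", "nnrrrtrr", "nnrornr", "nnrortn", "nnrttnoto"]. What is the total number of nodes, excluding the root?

For each word, the new-node count is its length minus the longest prefix already in the trie:
  "nnrrntn" → 7 new (n, n, r, r, n, t, n)
  "nnrtooot" → prefix "nnr" already present; 5 new (t, o, o, o, t)
  "nnrorrt" → prefix "nnr" already present; 4 new (o, r, r, t)
  "nnrtorntr" → prefix "nnrto" already present; 4 new (r, n, t, r)
  "nnrn" → prefix "nnr" already present; 1 new (n)
  "nnrnrnort" → prefix "nnrn" already present; 5 new (r, n, o, r, t)
  "nnrrtorrtr" → prefix "nnrr" already present; 6 new (t, o, r, r, t, r)
  "nnrrn" → prefix "nnrrn" already present; 0 new (none)
  "nnron" → prefix "nnro" already present; 1 new (n)
  "nnrnnto" → prefix "nnrn" already present; 3 new (n, t, o)
  "nnrtotott" → prefix "nnrto" already present; 4 new (t, o, t, t)
  "nnrotrr" → prefix "nnro" already present; 3 new (t, r, r)
  "nnrttr" → prefix "nnrt" already present; 2 new (t, r)
  "nnrrrtrr" → prefix "nnrr" already present; 4 new (r, t, r, r)
  "nnrornr" → prefix "nnror" already present; 2 new (n, r)
  "nnrortn" → prefix "nnror" already present; 2 new (t, n)
  "nnrttnoto" → prefix "nnrtt" already present; 4 new (n, o, t, o)
Total nodes = 7 + 5 + 4 + 4 + 1 + 5 + 6 + 0 + 1 + 3 + 4 + 3 + 2 + 4 + 2 + 2 + 4 = 57

57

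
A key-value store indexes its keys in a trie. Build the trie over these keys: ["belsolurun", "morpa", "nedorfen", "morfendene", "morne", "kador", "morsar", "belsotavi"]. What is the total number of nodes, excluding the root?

For each word, the new-node count is its length minus the longest prefix already in the trie:
  "belsolurun" → 10 new (b, e, l, s, o, l, u, r, u, n)
  "morpa" → 5 new (m, o, r, p, a)
  "nedorfen" → 8 new (n, e, d, o, r, f, e, n)
  "morfendene" → prefix "mor" already present; 7 new (f, e, n, d, e, n, e)
  "morne" → prefix "mor" already present; 2 new (n, e)
  "kador" → 5 new (k, a, d, o, r)
  "morsar" → prefix "mor" already present; 3 new (s, a, r)
  "belsotavi" → prefix "belso" already present; 4 new (t, a, v, i)
Total nodes = 10 + 5 + 8 + 7 + 2 + 5 + 3 + 4 = 44

44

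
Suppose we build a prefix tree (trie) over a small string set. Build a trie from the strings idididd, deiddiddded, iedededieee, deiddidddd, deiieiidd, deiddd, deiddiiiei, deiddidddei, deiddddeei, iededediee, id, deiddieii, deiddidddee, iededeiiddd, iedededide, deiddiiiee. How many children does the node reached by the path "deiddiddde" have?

Walk "deiddiddde" from the root, arriving at one node.
Characters that immediately follow "deiddiddde" among the stored strings: {d, e, i}.
That node has 3 child edges.

3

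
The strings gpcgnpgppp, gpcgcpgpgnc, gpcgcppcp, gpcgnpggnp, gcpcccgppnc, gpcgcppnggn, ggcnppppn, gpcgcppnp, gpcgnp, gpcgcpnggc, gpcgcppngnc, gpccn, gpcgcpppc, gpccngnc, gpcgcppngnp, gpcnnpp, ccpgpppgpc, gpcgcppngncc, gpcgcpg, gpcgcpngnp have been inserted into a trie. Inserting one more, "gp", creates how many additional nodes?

Every character of "gp" already lies on an existing path (it is a prefix of some stored word).
No new nodes are needed: 0.

0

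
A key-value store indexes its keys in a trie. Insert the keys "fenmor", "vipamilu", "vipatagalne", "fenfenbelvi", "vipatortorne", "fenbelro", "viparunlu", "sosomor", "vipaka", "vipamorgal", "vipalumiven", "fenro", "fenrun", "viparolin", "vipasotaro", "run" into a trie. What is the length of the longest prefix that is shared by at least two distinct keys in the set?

The deepest shared node is where two words last agree before diverging.
e.g. "vipamilu" and "vipamorgal" share the prefix "vipam" of length 5; no pair shares a longer one.
Longest shared-prefix length: 5

5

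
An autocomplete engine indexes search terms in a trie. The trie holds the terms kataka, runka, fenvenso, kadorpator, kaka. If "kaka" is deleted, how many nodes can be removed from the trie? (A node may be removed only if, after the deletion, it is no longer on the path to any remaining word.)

2

Walk "kaka" from the leaf back toward the root, removing each node that no remaining word uses.
The suffix "ka" (2 nodes) is used only by "kaka"; the node for "ka" still has the child "t", so pruning stops there.
Nodes removed: 2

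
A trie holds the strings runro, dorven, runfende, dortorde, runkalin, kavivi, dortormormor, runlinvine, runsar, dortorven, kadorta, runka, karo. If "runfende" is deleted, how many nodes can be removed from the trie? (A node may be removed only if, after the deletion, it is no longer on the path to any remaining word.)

After clearing the end-marker at "runfende", prune upward until reaching a node still needed by another word.
The suffix "fende" (5 nodes) is used only by "runfende"; the node for "run" still has the child "r", so pruning stops there.
Nodes removed: 5

5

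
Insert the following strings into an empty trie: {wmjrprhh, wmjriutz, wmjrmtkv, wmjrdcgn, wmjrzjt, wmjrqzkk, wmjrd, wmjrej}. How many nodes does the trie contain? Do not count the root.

Count nodes per top-level branch (shared prefixes stored once):
  'w'-branch (wmjrd, wmjrdcgn, wmjrej, wmjriutz, wmjrmtkv, wmjrprhh, wmjrqzkk, wmjrzjt): 29 nodes
Sum: 29

29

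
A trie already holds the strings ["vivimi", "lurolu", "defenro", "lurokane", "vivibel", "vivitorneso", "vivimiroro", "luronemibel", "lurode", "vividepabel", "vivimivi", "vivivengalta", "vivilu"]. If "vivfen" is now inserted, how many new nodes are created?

3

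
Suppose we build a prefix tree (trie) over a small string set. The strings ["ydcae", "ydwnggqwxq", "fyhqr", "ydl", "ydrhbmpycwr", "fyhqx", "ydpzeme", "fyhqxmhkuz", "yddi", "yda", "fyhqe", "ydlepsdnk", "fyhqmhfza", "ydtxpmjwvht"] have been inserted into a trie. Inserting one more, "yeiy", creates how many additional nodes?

3

The longest prefix of "yeiy" already in the trie is "y" (length 1).
So 4 − 1 = 3 new nodes.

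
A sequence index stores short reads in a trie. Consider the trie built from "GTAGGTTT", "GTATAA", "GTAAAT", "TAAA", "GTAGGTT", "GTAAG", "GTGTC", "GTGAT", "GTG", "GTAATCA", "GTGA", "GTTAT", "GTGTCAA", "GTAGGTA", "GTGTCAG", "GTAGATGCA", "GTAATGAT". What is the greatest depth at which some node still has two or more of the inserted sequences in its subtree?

7

Look for the deepest trie node that still has at least two words in its subtree.
"GTAGGTT" and "GTAGGTTT" agree on "GTAGGTT" (7 characters) before diverging; nothing deeper is shared.
Longest shared-prefix length: 7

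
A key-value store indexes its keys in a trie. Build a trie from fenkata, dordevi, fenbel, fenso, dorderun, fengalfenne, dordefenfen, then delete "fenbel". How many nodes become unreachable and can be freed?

3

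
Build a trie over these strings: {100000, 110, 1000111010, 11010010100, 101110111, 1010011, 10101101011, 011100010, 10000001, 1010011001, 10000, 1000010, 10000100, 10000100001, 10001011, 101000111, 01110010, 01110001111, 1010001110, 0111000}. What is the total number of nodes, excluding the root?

For each word, the new-node count is its length minus the longest prefix already in the trie:
  "100000" → 6 new (1, 0, 0, 0, 0, 0)
  "110" → prefix "1" already present; 2 new (1, 0)
  "1000111010" → prefix "1000" already present; 6 new (1, 1, 1, 0, 1, 0)
  "11010010100" → prefix "110" already present; 8 new (1, 0, 0, 1, 0, 1, 0, 0)
  "101110111" → prefix "10" already present; 7 new (1, 1, 1, 0, 1, 1, 1)
  "1010011" → prefix "101" already present; 4 new (0, 0, 1, 1)
  "10101101011" → prefix "1010" already present; 7 new (1, 1, 0, 1, 0, 1, 1)
  "011100010" → 9 new (0, 1, 1, 1, 0, 0, 0, 1, 0)
  "10000001" → prefix "100000" already present; 2 new (0, 1)
  "1010011001" → prefix "1010011" already present; 3 new (0, 0, 1)
  "10000" → prefix "10000" already present; 0 new (none)
  "1000010" → prefix "10000" already present; 2 new (1, 0)
  "10000100" → prefix "1000010" already present; 1 new (0)
  "10000100001" → prefix "10000100" already present; 3 new (0, 0, 1)
  "10001011" → prefix "10001" already present; 3 new (0, 1, 1)
  "101000111" → prefix "10100" already present; 4 new (0, 1, 1, 1)
  "01110010" → prefix "011100" already present; 2 new (1, 0)
  "01110001111" → prefix "01110001" already present; 3 new (1, 1, 1)
  "1010001110" → prefix "101000111" already present; 1 new (0)
  "0111000" → prefix "0111000" already present; 0 new (none)
Total nodes = 6 + 2 + 6 + 8 + 7 + 4 + 7 + 9 + 2 + 3 + 0 + 2 + 1 + 3 + 3 + 4 + 2 + 3 + 1 + 0 = 73

73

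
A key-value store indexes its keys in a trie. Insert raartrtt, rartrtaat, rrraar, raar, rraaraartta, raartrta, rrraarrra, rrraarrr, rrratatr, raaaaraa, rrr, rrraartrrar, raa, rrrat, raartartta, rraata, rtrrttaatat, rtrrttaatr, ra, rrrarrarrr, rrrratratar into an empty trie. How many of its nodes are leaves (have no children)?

14

Leaves are exactly the stored words that no other stored word extends.
Those words: "raaaaraa", "raartartta", "raartrta", "raartrtt", "rartrtaat", "rraaraartta", "rraata", "rrraarrra", "rrraartrrar", "rrrarrarrr", "rrratatr", "rrrratratar", "rtrrttaatat", "rtrrttaatr"
Leaf count: 14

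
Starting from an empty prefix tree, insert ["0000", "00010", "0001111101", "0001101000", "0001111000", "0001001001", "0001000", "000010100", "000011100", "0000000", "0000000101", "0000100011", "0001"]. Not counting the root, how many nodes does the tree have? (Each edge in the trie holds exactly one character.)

45

Insert word by word; a character creates a node only if that edge doesn't already exist:
  "0000" → 4 new (0, 0, 0, 0)
  "00010" → prefix "000" already present; 2 new (1, 0)
  "0001111101" → prefix "0001" already present; 6 new (1, 1, 1, 1, 0, 1)
  "0001101000" → prefix "00011" already present; 5 new (0, 1, 0, 0, 0)
  "0001111000" → prefix "0001111" already present; 3 new (0, 0, 0)
  "0001001001" → prefix "00010" already present; 5 new (0, 1, 0, 0, 1)
  "0001000" → prefix "000100" already present; 1 new (0)
  "000010100" → prefix "0000" already present; 5 new (1, 0, 1, 0, 0)
  "000011100" → prefix "00001" already present; 4 new (1, 1, 0, 0)
  "0000000" → prefix "0000" already present; 3 new (0, 0, 0)
  "0000000101" → prefix "0000000" already present; 3 new (1, 0, 1)
  "0000100011" → prefix "000010" already present; 4 new (0, 0, 1, 1)
  "0001" → prefix "0001" already present; 0 new (none)
Total nodes = 4 + 2 + 6 + 5 + 3 + 5 + 1 + 5 + 4 + 3 + 3 + 4 + 0 = 45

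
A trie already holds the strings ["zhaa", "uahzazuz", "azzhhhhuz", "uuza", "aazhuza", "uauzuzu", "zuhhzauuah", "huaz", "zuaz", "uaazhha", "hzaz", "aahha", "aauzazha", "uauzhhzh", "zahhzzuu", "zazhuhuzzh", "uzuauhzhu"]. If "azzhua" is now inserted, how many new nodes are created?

"azzh" is already a path in the trie; the remaining "ua" must be added.
Each of the 2 remaining characters creates one node.

2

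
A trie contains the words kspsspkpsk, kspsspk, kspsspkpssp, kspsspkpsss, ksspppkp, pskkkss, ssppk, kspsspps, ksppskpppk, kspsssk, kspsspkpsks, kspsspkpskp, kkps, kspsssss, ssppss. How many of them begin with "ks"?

Traverse to the node for "ks", then collect every word in that subtree.
Matches: "ksppskpppk", "kspsspk", "kspsspkpsk", "kspsspkpskp", "kspsspkpsks", "kspsspkpssp", "kspsspkpsss", "kspsspps", "kspsssk", "kspsssss", "ksspppkp"
Count: 11

11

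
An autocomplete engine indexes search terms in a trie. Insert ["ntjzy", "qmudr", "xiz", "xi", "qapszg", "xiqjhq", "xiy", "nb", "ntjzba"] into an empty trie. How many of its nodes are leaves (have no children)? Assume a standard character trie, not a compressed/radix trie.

Leaves are exactly the stored words that no other stored word extends.
Those words: "nb", "ntjzba", "ntjzy", "qapszg", "qmudr", "xiqjhq", "xiy", "xiz"
Leaf count: 8

8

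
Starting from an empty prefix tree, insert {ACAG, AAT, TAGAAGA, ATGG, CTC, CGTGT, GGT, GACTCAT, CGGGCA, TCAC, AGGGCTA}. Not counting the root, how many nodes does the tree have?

45

Trace insertions, counting only characters that open a new branch:
  "ACAG" → 4 new (A, C, A, G)
  "AAT" → prefix "A" already present; 2 new (A, T)
  "TAGAAGA" → 7 new (T, A, G, A, A, G, A)
  "ATGG" → prefix "A" already present; 3 new (T, G, G)
  "CTC" → 3 new (C, T, C)
  "CGTGT" → prefix "C" already present; 4 new (G, T, G, T)
  "GGT" → 3 new (G, G, T)
  "GACTCAT" → prefix "G" already present; 6 new (A, C, T, C, A, T)
  "CGGGCA" → prefix "CG" already present; 4 new (G, G, C, A)
  "TCAC" → prefix "T" already present; 3 new (C, A, C)
  "AGGGCTA" → prefix "A" already present; 6 new (G, G, G, C, T, A)
Total nodes = 4 + 2 + 7 + 3 + 3 + 4 + 3 + 6 + 4 + 3 + 6 = 45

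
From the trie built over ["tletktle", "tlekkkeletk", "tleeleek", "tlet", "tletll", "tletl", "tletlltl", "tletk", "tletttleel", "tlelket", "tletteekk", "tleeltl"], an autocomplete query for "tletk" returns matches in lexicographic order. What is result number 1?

tletk

Filter for "tletk…" and sort: "tletk", "tletktle"
Position 1: tletk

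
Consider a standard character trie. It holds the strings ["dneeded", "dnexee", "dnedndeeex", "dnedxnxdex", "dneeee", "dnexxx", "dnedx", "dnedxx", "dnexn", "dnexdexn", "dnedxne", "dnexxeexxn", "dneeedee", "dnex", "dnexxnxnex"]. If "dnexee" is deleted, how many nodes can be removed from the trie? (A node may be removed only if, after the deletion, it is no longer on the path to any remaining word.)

Walk "dnexee" from the leaf back toward the root, removing each node that no remaining word uses.
The suffix "ee" (2 nodes) is used only by "dnexee"; the node for "dnex" still has the child "x", so pruning stops there.
Nodes removed: 2

2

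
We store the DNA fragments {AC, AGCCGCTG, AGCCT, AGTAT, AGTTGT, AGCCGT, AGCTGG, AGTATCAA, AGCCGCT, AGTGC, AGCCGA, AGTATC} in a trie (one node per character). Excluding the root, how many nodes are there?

Trie structure (* marks end of a word):
(root)
└─ A
   ├─ C *
   └─ G
      ├─ C
      │  ├─ C
      │  │  ├─ G
      │  │  │  ├─ A *
      │  │  │  ├─ C
      │  │  │  │  └─ T *
      │  │  │  │     └─ G *
      │  │  │  └─ T *
      │  │  └─ T *
      │  └─ T
      │     └─ G
      │        └─ G *
      └─ T
         ├─ A
         │  └─ T *
         │     └─ C *
         │        └─ A
         │           └─ A *
         ├─ G
         │  └─ C *
         └─ T
            └─ G
               └─ T *
Counting every labelled node above: 26.

26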